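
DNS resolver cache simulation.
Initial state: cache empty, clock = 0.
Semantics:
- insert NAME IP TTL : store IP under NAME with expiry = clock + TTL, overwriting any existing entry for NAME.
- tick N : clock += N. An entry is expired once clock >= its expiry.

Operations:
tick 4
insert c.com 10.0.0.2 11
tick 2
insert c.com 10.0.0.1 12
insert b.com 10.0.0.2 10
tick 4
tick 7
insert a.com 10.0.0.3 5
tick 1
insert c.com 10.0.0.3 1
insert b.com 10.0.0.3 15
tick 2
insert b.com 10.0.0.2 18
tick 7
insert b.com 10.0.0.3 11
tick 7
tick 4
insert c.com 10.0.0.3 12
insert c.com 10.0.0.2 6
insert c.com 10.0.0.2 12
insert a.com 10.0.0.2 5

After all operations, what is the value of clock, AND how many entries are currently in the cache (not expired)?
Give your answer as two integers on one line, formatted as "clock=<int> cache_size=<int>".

Op 1: tick 4 -> clock=4.
Op 2: insert c.com -> 10.0.0.2 (expiry=4+11=15). clock=4
Op 3: tick 2 -> clock=6.
Op 4: insert c.com -> 10.0.0.1 (expiry=6+12=18). clock=6
Op 5: insert b.com -> 10.0.0.2 (expiry=6+10=16). clock=6
Op 6: tick 4 -> clock=10.
Op 7: tick 7 -> clock=17. purged={b.com}
Op 8: insert a.com -> 10.0.0.3 (expiry=17+5=22). clock=17
Op 9: tick 1 -> clock=18. purged={c.com}
Op 10: insert c.com -> 10.0.0.3 (expiry=18+1=19). clock=18
Op 11: insert b.com -> 10.0.0.3 (expiry=18+15=33). clock=18
Op 12: tick 2 -> clock=20. purged={c.com}
Op 13: insert b.com -> 10.0.0.2 (expiry=20+18=38). clock=20
Op 14: tick 7 -> clock=27. purged={a.com}
Op 15: insert b.com -> 10.0.0.3 (expiry=27+11=38). clock=27
Op 16: tick 7 -> clock=34.
Op 17: tick 4 -> clock=38. purged={b.com}
Op 18: insert c.com -> 10.0.0.3 (expiry=38+12=50). clock=38
Op 19: insert c.com -> 10.0.0.2 (expiry=38+6=44). clock=38
Op 20: insert c.com -> 10.0.0.2 (expiry=38+12=50). clock=38
Op 21: insert a.com -> 10.0.0.2 (expiry=38+5=43). clock=38
Final clock = 38
Final cache (unexpired): {a.com,c.com} -> size=2

Answer: clock=38 cache_size=2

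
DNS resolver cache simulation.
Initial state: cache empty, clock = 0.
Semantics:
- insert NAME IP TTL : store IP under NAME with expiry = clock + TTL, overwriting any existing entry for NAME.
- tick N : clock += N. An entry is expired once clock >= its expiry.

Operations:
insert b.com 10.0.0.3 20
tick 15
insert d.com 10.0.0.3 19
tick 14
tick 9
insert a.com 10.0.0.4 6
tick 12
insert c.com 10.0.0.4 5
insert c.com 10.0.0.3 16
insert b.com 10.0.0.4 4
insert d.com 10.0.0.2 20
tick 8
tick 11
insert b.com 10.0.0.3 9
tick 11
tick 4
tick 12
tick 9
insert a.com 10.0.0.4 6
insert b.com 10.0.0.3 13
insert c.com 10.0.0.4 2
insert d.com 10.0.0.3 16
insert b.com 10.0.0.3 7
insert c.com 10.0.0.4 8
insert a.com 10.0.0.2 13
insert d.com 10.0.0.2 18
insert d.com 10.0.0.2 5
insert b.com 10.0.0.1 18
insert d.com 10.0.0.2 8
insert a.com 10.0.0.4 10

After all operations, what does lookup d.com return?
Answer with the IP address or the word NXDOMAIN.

Op 1: insert b.com -> 10.0.0.3 (expiry=0+20=20). clock=0
Op 2: tick 15 -> clock=15.
Op 3: insert d.com -> 10.0.0.3 (expiry=15+19=34). clock=15
Op 4: tick 14 -> clock=29. purged={b.com}
Op 5: tick 9 -> clock=38. purged={d.com}
Op 6: insert a.com -> 10.0.0.4 (expiry=38+6=44). clock=38
Op 7: tick 12 -> clock=50. purged={a.com}
Op 8: insert c.com -> 10.0.0.4 (expiry=50+5=55). clock=50
Op 9: insert c.com -> 10.0.0.3 (expiry=50+16=66). clock=50
Op 10: insert b.com -> 10.0.0.4 (expiry=50+4=54). clock=50
Op 11: insert d.com -> 10.0.0.2 (expiry=50+20=70). clock=50
Op 12: tick 8 -> clock=58. purged={b.com}
Op 13: tick 11 -> clock=69. purged={c.com}
Op 14: insert b.com -> 10.0.0.3 (expiry=69+9=78). clock=69
Op 15: tick 11 -> clock=80. purged={b.com,d.com}
Op 16: tick 4 -> clock=84.
Op 17: tick 12 -> clock=96.
Op 18: tick 9 -> clock=105.
Op 19: insert a.com -> 10.0.0.4 (expiry=105+6=111). clock=105
Op 20: insert b.com -> 10.0.0.3 (expiry=105+13=118). clock=105
Op 21: insert c.com -> 10.0.0.4 (expiry=105+2=107). clock=105
Op 22: insert d.com -> 10.0.0.3 (expiry=105+16=121). clock=105
Op 23: insert b.com -> 10.0.0.3 (expiry=105+7=112). clock=105
Op 24: insert c.com -> 10.0.0.4 (expiry=105+8=113). clock=105
Op 25: insert a.com -> 10.0.0.2 (expiry=105+13=118). clock=105
Op 26: insert d.com -> 10.0.0.2 (expiry=105+18=123). clock=105
Op 27: insert d.com -> 10.0.0.2 (expiry=105+5=110). clock=105
Op 28: insert b.com -> 10.0.0.1 (expiry=105+18=123). clock=105
Op 29: insert d.com -> 10.0.0.2 (expiry=105+8=113). clock=105
Op 30: insert a.com -> 10.0.0.4 (expiry=105+10=115). clock=105
lookup d.com: present, ip=10.0.0.2 expiry=113 > clock=105

Answer: 10.0.0.2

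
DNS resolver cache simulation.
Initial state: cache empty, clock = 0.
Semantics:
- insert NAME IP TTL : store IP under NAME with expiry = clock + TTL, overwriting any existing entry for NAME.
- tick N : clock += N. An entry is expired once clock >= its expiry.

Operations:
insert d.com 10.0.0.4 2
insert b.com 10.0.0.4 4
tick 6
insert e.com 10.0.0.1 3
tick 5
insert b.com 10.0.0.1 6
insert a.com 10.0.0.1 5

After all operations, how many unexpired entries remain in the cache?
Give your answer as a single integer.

Answer: 2

Derivation:
Op 1: insert d.com -> 10.0.0.4 (expiry=0+2=2). clock=0
Op 2: insert b.com -> 10.0.0.4 (expiry=0+4=4). clock=0
Op 3: tick 6 -> clock=6. purged={b.com,d.com}
Op 4: insert e.com -> 10.0.0.1 (expiry=6+3=9). clock=6
Op 5: tick 5 -> clock=11. purged={e.com}
Op 6: insert b.com -> 10.0.0.1 (expiry=11+6=17). clock=11
Op 7: insert a.com -> 10.0.0.1 (expiry=11+5=16). clock=11
Final cache (unexpired): {a.com,b.com} -> size=2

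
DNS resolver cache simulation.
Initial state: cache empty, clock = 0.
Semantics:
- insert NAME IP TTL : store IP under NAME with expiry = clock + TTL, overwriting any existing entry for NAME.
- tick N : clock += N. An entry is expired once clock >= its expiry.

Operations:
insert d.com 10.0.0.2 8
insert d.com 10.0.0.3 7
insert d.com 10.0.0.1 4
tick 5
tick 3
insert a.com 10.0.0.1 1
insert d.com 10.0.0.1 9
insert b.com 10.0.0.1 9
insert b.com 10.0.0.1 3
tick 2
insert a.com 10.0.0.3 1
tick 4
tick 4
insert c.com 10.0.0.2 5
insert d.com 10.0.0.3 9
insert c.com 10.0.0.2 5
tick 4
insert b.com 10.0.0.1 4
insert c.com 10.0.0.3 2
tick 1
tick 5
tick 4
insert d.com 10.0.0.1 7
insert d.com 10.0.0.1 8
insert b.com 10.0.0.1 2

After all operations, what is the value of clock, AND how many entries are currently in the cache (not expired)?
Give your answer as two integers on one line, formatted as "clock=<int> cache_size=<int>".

Op 1: insert d.com -> 10.0.0.2 (expiry=0+8=8). clock=0
Op 2: insert d.com -> 10.0.0.3 (expiry=0+7=7). clock=0
Op 3: insert d.com -> 10.0.0.1 (expiry=0+4=4). clock=0
Op 4: tick 5 -> clock=5. purged={d.com}
Op 5: tick 3 -> clock=8.
Op 6: insert a.com -> 10.0.0.1 (expiry=8+1=9). clock=8
Op 7: insert d.com -> 10.0.0.1 (expiry=8+9=17). clock=8
Op 8: insert b.com -> 10.0.0.1 (expiry=8+9=17). clock=8
Op 9: insert b.com -> 10.0.0.1 (expiry=8+3=11). clock=8
Op 10: tick 2 -> clock=10. purged={a.com}
Op 11: insert a.com -> 10.0.0.3 (expiry=10+1=11). clock=10
Op 12: tick 4 -> clock=14. purged={a.com,b.com}
Op 13: tick 4 -> clock=18. purged={d.com}
Op 14: insert c.com -> 10.0.0.2 (expiry=18+5=23). clock=18
Op 15: insert d.com -> 10.0.0.3 (expiry=18+9=27). clock=18
Op 16: insert c.com -> 10.0.0.2 (expiry=18+5=23). clock=18
Op 17: tick 4 -> clock=22.
Op 18: insert b.com -> 10.0.0.1 (expiry=22+4=26). clock=22
Op 19: insert c.com -> 10.0.0.3 (expiry=22+2=24). clock=22
Op 20: tick 1 -> clock=23.
Op 21: tick 5 -> clock=28. purged={b.com,c.com,d.com}
Op 22: tick 4 -> clock=32.
Op 23: insert d.com -> 10.0.0.1 (expiry=32+7=39). clock=32
Op 24: insert d.com -> 10.0.0.1 (expiry=32+8=40). clock=32
Op 25: insert b.com -> 10.0.0.1 (expiry=32+2=34). clock=32
Final clock = 32
Final cache (unexpired): {b.com,d.com} -> size=2

Answer: clock=32 cache_size=2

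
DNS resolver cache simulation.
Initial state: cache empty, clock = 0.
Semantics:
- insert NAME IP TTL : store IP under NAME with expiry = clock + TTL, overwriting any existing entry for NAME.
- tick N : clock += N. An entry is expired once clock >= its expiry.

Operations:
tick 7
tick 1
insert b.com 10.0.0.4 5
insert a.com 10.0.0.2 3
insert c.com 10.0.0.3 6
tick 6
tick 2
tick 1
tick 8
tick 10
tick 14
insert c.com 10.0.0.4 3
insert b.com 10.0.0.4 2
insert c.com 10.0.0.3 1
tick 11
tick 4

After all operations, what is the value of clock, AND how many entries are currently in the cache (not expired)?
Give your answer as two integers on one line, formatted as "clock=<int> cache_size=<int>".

Op 1: tick 7 -> clock=7.
Op 2: tick 1 -> clock=8.
Op 3: insert b.com -> 10.0.0.4 (expiry=8+5=13). clock=8
Op 4: insert a.com -> 10.0.0.2 (expiry=8+3=11). clock=8
Op 5: insert c.com -> 10.0.0.3 (expiry=8+6=14). clock=8
Op 6: tick 6 -> clock=14. purged={a.com,b.com,c.com}
Op 7: tick 2 -> clock=16.
Op 8: tick 1 -> clock=17.
Op 9: tick 8 -> clock=25.
Op 10: tick 10 -> clock=35.
Op 11: tick 14 -> clock=49.
Op 12: insert c.com -> 10.0.0.4 (expiry=49+3=52). clock=49
Op 13: insert b.com -> 10.0.0.4 (expiry=49+2=51). clock=49
Op 14: insert c.com -> 10.0.0.3 (expiry=49+1=50). clock=49
Op 15: tick 11 -> clock=60. purged={b.com,c.com}
Op 16: tick 4 -> clock=64.
Final clock = 64
Final cache (unexpired): {} -> size=0

Answer: clock=64 cache_size=0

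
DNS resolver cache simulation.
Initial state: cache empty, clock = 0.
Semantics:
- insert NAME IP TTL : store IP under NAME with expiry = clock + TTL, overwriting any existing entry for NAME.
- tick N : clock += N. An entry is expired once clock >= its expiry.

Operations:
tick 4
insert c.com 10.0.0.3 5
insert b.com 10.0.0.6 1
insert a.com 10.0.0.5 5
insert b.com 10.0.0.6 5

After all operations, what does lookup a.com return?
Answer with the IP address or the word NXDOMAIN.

Op 1: tick 4 -> clock=4.
Op 2: insert c.com -> 10.0.0.3 (expiry=4+5=9). clock=4
Op 3: insert b.com -> 10.0.0.6 (expiry=4+1=5). clock=4
Op 4: insert a.com -> 10.0.0.5 (expiry=4+5=9). clock=4
Op 5: insert b.com -> 10.0.0.6 (expiry=4+5=9). clock=4
lookup a.com: present, ip=10.0.0.5 expiry=9 > clock=4

Answer: 10.0.0.5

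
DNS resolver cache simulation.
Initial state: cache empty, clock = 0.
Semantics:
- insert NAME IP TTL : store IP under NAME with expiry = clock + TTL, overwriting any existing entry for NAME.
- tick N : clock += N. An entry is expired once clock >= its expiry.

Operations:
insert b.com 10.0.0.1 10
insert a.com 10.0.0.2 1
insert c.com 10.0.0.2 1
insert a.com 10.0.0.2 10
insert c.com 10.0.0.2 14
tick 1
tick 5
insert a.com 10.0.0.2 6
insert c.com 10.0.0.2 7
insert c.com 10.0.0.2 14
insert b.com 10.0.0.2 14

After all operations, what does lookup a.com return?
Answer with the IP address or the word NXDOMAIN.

Answer: 10.0.0.2

Derivation:
Op 1: insert b.com -> 10.0.0.1 (expiry=0+10=10). clock=0
Op 2: insert a.com -> 10.0.0.2 (expiry=0+1=1). clock=0
Op 3: insert c.com -> 10.0.0.2 (expiry=0+1=1). clock=0
Op 4: insert a.com -> 10.0.0.2 (expiry=0+10=10). clock=0
Op 5: insert c.com -> 10.0.0.2 (expiry=0+14=14). clock=0
Op 6: tick 1 -> clock=1.
Op 7: tick 5 -> clock=6.
Op 8: insert a.com -> 10.0.0.2 (expiry=6+6=12). clock=6
Op 9: insert c.com -> 10.0.0.2 (expiry=6+7=13). clock=6
Op 10: insert c.com -> 10.0.0.2 (expiry=6+14=20). clock=6
Op 11: insert b.com -> 10.0.0.2 (expiry=6+14=20). clock=6
lookup a.com: present, ip=10.0.0.2 expiry=12 > clock=6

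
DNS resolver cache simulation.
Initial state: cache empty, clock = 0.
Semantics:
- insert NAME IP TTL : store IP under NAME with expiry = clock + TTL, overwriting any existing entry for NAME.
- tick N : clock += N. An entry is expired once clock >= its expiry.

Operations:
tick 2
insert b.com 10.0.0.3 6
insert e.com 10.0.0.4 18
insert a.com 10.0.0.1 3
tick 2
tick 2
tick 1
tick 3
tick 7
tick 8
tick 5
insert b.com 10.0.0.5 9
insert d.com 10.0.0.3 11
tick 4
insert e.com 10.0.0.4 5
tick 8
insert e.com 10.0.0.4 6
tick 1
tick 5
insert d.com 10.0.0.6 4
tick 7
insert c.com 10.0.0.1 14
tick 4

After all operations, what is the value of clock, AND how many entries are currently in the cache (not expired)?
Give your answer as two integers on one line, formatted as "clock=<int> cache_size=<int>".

Op 1: tick 2 -> clock=2.
Op 2: insert b.com -> 10.0.0.3 (expiry=2+6=8). clock=2
Op 3: insert e.com -> 10.0.0.4 (expiry=2+18=20). clock=2
Op 4: insert a.com -> 10.0.0.1 (expiry=2+3=5). clock=2
Op 5: tick 2 -> clock=4.
Op 6: tick 2 -> clock=6. purged={a.com}
Op 7: tick 1 -> clock=7.
Op 8: tick 3 -> clock=10. purged={b.com}
Op 9: tick 7 -> clock=17.
Op 10: tick 8 -> clock=25. purged={e.com}
Op 11: tick 5 -> clock=30.
Op 12: insert b.com -> 10.0.0.5 (expiry=30+9=39). clock=30
Op 13: insert d.com -> 10.0.0.3 (expiry=30+11=41). clock=30
Op 14: tick 4 -> clock=34.
Op 15: insert e.com -> 10.0.0.4 (expiry=34+5=39). clock=34
Op 16: tick 8 -> clock=42. purged={b.com,d.com,e.com}
Op 17: insert e.com -> 10.0.0.4 (expiry=42+6=48). clock=42
Op 18: tick 1 -> clock=43.
Op 19: tick 5 -> clock=48. purged={e.com}
Op 20: insert d.com -> 10.0.0.6 (expiry=48+4=52). clock=48
Op 21: tick 7 -> clock=55. purged={d.com}
Op 22: insert c.com -> 10.0.0.1 (expiry=55+14=69). clock=55
Op 23: tick 4 -> clock=59.
Final clock = 59
Final cache (unexpired): {c.com} -> size=1

Answer: clock=59 cache_size=1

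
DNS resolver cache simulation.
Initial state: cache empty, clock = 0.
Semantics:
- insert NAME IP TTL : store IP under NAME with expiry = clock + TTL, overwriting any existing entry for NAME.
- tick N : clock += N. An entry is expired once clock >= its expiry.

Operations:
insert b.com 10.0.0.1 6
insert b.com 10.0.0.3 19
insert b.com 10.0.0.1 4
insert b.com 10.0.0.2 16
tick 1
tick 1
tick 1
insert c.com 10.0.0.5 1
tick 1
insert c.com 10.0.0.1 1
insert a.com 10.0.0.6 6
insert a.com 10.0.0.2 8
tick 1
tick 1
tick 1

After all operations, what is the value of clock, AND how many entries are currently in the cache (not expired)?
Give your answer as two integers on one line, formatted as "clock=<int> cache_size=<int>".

Answer: clock=7 cache_size=2

Derivation:
Op 1: insert b.com -> 10.0.0.1 (expiry=0+6=6). clock=0
Op 2: insert b.com -> 10.0.0.3 (expiry=0+19=19). clock=0
Op 3: insert b.com -> 10.0.0.1 (expiry=0+4=4). clock=0
Op 4: insert b.com -> 10.0.0.2 (expiry=0+16=16). clock=0
Op 5: tick 1 -> clock=1.
Op 6: tick 1 -> clock=2.
Op 7: tick 1 -> clock=3.
Op 8: insert c.com -> 10.0.0.5 (expiry=3+1=4). clock=3
Op 9: tick 1 -> clock=4. purged={c.com}
Op 10: insert c.com -> 10.0.0.1 (expiry=4+1=5). clock=4
Op 11: insert a.com -> 10.0.0.6 (expiry=4+6=10). clock=4
Op 12: insert a.com -> 10.0.0.2 (expiry=4+8=12). clock=4
Op 13: tick 1 -> clock=5. purged={c.com}
Op 14: tick 1 -> clock=6.
Op 15: tick 1 -> clock=7.
Final clock = 7
Final cache (unexpired): {a.com,b.com} -> size=2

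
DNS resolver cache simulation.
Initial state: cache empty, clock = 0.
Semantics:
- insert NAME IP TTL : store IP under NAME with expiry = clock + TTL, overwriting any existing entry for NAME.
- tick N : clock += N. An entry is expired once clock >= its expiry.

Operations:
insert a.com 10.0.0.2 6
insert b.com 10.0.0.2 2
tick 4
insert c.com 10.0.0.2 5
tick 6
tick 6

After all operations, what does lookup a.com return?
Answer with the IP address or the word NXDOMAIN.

Op 1: insert a.com -> 10.0.0.2 (expiry=0+6=6). clock=0
Op 2: insert b.com -> 10.0.0.2 (expiry=0+2=2). clock=0
Op 3: tick 4 -> clock=4. purged={b.com}
Op 4: insert c.com -> 10.0.0.2 (expiry=4+5=9). clock=4
Op 5: tick 6 -> clock=10. purged={a.com,c.com}
Op 6: tick 6 -> clock=16.
lookup a.com: not in cache (expired or never inserted)

Answer: NXDOMAIN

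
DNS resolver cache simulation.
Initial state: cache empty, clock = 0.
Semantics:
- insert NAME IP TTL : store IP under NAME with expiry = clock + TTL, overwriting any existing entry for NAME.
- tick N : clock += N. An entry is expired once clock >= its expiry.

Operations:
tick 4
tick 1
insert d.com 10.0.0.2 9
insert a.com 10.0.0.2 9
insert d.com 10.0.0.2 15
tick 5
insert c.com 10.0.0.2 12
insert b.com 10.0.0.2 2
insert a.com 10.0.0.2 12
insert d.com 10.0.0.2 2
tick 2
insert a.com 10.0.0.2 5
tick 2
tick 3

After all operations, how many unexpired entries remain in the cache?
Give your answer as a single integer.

Op 1: tick 4 -> clock=4.
Op 2: tick 1 -> clock=5.
Op 3: insert d.com -> 10.0.0.2 (expiry=5+9=14). clock=5
Op 4: insert a.com -> 10.0.0.2 (expiry=5+9=14). clock=5
Op 5: insert d.com -> 10.0.0.2 (expiry=5+15=20). clock=5
Op 6: tick 5 -> clock=10.
Op 7: insert c.com -> 10.0.0.2 (expiry=10+12=22). clock=10
Op 8: insert b.com -> 10.0.0.2 (expiry=10+2=12). clock=10
Op 9: insert a.com -> 10.0.0.2 (expiry=10+12=22). clock=10
Op 10: insert d.com -> 10.0.0.2 (expiry=10+2=12). clock=10
Op 11: tick 2 -> clock=12. purged={b.com,d.com}
Op 12: insert a.com -> 10.0.0.2 (expiry=12+5=17). clock=12
Op 13: tick 2 -> clock=14.
Op 14: tick 3 -> clock=17. purged={a.com}
Final cache (unexpired): {c.com} -> size=1

Answer: 1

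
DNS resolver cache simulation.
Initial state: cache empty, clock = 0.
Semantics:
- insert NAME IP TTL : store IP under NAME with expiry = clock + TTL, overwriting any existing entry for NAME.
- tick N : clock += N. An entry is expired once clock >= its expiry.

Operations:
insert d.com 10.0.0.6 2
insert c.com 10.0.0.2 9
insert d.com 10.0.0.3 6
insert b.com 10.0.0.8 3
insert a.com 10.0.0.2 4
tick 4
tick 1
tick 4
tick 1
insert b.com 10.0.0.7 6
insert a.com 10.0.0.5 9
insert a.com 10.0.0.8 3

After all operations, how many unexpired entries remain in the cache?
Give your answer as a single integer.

Op 1: insert d.com -> 10.0.0.6 (expiry=0+2=2). clock=0
Op 2: insert c.com -> 10.0.0.2 (expiry=0+9=9). clock=0
Op 3: insert d.com -> 10.0.0.3 (expiry=0+6=6). clock=0
Op 4: insert b.com -> 10.0.0.8 (expiry=0+3=3). clock=0
Op 5: insert a.com -> 10.0.0.2 (expiry=0+4=4). clock=0
Op 6: tick 4 -> clock=4. purged={a.com,b.com}
Op 7: tick 1 -> clock=5.
Op 8: tick 4 -> clock=9. purged={c.com,d.com}
Op 9: tick 1 -> clock=10.
Op 10: insert b.com -> 10.0.0.7 (expiry=10+6=16). clock=10
Op 11: insert a.com -> 10.0.0.5 (expiry=10+9=19). clock=10
Op 12: insert a.com -> 10.0.0.8 (expiry=10+3=13). clock=10
Final cache (unexpired): {a.com,b.com} -> size=2

Answer: 2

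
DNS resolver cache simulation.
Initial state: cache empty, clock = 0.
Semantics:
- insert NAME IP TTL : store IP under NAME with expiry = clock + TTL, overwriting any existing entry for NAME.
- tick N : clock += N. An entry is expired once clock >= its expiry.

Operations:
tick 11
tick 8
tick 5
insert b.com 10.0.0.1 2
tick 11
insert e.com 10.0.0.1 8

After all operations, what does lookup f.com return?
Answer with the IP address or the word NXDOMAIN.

Answer: NXDOMAIN

Derivation:
Op 1: tick 11 -> clock=11.
Op 2: tick 8 -> clock=19.
Op 3: tick 5 -> clock=24.
Op 4: insert b.com -> 10.0.0.1 (expiry=24+2=26). clock=24
Op 5: tick 11 -> clock=35. purged={b.com}
Op 6: insert e.com -> 10.0.0.1 (expiry=35+8=43). clock=35
lookup f.com: not in cache (expired or never inserted)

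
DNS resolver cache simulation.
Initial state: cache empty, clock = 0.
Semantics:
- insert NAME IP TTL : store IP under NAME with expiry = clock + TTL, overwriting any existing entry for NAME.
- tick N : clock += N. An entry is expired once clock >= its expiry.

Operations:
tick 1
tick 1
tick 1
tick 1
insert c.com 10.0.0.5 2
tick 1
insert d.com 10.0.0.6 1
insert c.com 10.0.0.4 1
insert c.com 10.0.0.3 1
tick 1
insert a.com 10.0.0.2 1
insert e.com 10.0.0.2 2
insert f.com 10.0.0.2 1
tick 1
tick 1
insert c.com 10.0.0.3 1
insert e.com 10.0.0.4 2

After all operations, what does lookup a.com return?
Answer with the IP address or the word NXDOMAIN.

Answer: NXDOMAIN

Derivation:
Op 1: tick 1 -> clock=1.
Op 2: tick 1 -> clock=2.
Op 3: tick 1 -> clock=3.
Op 4: tick 1 -> clock=4.
Op 5: insert c.com -> 10.0.0.5 (expiry=4+2=6). clock=4
Op 6: tick 1 -> clock=5.
Op 7: insert d.com -> 10.0.0.6 (expiry=5+1=6). clock=5
Op 8: insert c.com -> 10.0.0.4 (expiry=5+1=6). clock=5
Op 9: insert c.com -> 10.0.0.3 (expiry=5+1=6). clock=5
Op 10: tick 1 -> clock=6. purged={c.com,d.com}
Op 11: insert a.com -> 10.0.0.2 (expiry=6+1=7). clock=6
Op 12: insert e.com -> 10.0.0.2 (expiry=6+2=8). clock=6
Op 13: insert f.com -> 10.0.0.2 (expiry=6+1=7). clock=6
Op 14: tick 1 -> clock=7. purged={a.com,f.com}
Op 15: tick 1 -> clock=8. purged={e.com}
Op 16: insert c.com -> 10.0.0.3 (expiry=8+1=9). clock=8
Op 17: insert e.com -> 10.0.0.4 (expiry=8+2=10). clock=8
lookup a.com: not in cache (expired or never inserted)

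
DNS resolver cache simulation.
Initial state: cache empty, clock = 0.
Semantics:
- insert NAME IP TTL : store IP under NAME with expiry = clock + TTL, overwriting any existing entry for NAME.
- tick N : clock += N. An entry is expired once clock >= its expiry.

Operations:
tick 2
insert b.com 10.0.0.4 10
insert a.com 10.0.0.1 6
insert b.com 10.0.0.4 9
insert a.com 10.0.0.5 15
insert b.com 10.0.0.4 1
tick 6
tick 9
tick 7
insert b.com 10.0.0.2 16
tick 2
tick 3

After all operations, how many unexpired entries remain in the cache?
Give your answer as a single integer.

Op 1: tick 2 -> clock=2.
Op 2: insert b.com -> 10.0.0.4 (expiry=2+10=12). clock=2
Op 3: insert a.com -> 10.0.0.1 (expiry=2+6=8). clock=2
Op 4: insert b.com -> 10.0.0.4 (expiry=2+9=11). clock=2
Op 5: insert a.com -> 10.0.0.5 (expiry=2+15=17). clock=2
Op 6: insert b.com -> 10.0.0.4 (expiry=2+1=3). clock=2
Op 7: tick 6 -> clock=8. purged={b.com}
Op 8: tick 9 -> clock=17. purged={a.com}
Op 9: tick 7 -> clock=24.
Op 10: insert b.com -> 10.0.0.2 (expiry=24+16=40). clock=24
Op 11: tick 2 -> clock=26.
Op 12: tick 3 -> clock=29.
Final cache (unexpired): {b.com} -> size=1

Answer: 1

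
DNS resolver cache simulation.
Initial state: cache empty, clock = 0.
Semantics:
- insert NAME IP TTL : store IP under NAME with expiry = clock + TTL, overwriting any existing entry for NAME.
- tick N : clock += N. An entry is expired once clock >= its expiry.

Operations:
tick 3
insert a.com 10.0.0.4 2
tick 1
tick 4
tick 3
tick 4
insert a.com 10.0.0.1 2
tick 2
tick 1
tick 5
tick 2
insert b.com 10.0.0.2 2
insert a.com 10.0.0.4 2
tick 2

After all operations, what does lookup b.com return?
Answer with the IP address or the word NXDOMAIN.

Op 1: tick 3 -> clock=3.
Op 2: insert a.com -> 10.0.0.4 (expiry=3+2=5). clock=3
Op 3: tick 1 -> clock=4.
Op 4: tick 4 -> clock=8. purged={a.com}
Op 5: tick 3 -> clock=11.
Op 6: tick 4 -> clock=15.
Op 7: insert a.com -> 10.0.0.1 (expiry=15+2=17). clock=15
Op 8: tick 2 -> clock=17. purged={a.com}
Op 9: tick 1 -> clock=18.
Op 10: tick 5 -> clock=23.
Op 11: tick 2 -> clock=25.
Op 12: insert b.com -> 10.0.0.2 (expiry=25+2=27). clock=25
Op 13: insert a.com -> 10.0.0.4 (expiry=25+2=27). clock=25
Op 14: tick 2 -> clock=27. purged={a.com,b.com}
lookup b.com: not in cache (expired or never inserted)

Answer: NXDOMAIN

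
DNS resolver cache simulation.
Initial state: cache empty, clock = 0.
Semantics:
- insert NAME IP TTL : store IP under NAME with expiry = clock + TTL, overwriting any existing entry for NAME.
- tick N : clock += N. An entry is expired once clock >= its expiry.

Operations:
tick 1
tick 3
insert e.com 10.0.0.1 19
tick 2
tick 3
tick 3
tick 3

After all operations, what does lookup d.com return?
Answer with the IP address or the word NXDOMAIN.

Answer: NXDOMAIN

Derivation:
Op 1: tick 1 -> clock=1.
Op 2: tick 3 -> clock=4.
Op 3: insert e.com -> 10.0.0.1 (expiry=4+19=23). clock=4
Op 4: tick 2 -> clock=6.
Op 5: tick 3 -> clock=9.
Op 6: tick 3 -> clock=12.
Op 7: tick 3 -> clock=15.
lookup d.com: not in cache (expired or never inserted)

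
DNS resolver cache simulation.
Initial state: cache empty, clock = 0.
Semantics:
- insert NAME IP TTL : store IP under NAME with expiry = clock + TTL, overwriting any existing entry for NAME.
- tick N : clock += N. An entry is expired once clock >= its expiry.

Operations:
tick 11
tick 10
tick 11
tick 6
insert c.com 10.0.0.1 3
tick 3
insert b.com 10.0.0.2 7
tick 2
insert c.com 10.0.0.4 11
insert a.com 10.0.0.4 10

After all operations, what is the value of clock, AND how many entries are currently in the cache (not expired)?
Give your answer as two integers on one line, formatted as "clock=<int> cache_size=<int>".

Op 1: tick 11 -> clock=11.
Op 2: tick 10 -> clock=21.
Op 3: tick 11 -> clock=32.
Op 4: tick 6 -> clock=38.
Op 5: insert c.com -> 10.0.0.1 (expiry=38+3=41). clock=38
Op 6: tick 3 -> clock=41. purged={c.com}
Op 7: insert b.com -> 10.0.0.2 (expiry=41+7=48). clock=41
Op 8: tick 2 -> clock=43.
Op 9: insert c.com -> 10.0.0.4 (expiry=43+11=54). clock=43
Op 10: insert a.com -> 10.0.0.4 (expiry=43+10=53). clock=43
Final clock = 43
Final cache (unexpired): {a.com,b.com,c.com} -> size=3

Answer: clock=43 cache_size=3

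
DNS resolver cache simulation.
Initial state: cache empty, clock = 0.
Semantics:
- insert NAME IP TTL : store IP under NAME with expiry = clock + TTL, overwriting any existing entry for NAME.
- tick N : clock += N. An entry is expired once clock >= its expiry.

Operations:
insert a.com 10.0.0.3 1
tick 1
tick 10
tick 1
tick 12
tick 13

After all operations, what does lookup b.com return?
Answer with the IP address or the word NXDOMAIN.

Op 1: insert a.com -> 10.0.0.3 (expiry=0+1=1). clock=0
Op 2: tick 1 -> clock=1. purged={a.com}
Op 3: tick 10 -> clock=11.
Op 4: tick 1 -> clock=12.
Op 5: tick 12 -> clock=24.
Op 6: tick 13 -> clock=37.
lookup b.com: not in cache (expired or never inserted)

Answer: NXDOMAIN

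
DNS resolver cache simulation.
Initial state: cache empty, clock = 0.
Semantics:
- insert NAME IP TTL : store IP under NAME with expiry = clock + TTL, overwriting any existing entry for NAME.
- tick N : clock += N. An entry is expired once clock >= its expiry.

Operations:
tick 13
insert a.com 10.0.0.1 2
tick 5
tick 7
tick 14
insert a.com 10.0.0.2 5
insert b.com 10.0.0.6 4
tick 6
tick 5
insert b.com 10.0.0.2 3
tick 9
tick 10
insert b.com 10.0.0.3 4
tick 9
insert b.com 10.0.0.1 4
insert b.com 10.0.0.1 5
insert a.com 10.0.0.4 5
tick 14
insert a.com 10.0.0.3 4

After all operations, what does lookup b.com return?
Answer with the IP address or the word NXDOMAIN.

Op 1: tick 13 -> clock=13.
Op 2: insert a.com -> 10.0.0.1 (expiry=13+2=15). clock=13
Op 3: tick 5 -> clock=18. purged={a.com}
Op 4: tick 7 -> clock=25.
Op 5: tick 14 -> clock=39.
Op 6: insert a.com -> 10.0.0.2 (expiry=39+5=44). clock=39
Op 7: insert b.com -> 10.0.0.6 (expiry=39+4=43). clock=39
Op 8: tick 6 -> clock=45. purged={a.com,b.com}
Op 9: tick 5 -> clock=50.
Op 10: insert b.com -> 10.0.0.2 (expiry=50+3=53). clock=50
Op 11: tick 9 -> clock=59. purged={b.com}
Op 12: tick 10 -> clock=69.
Op 13: insert b.com -> 10.0.0.3 (expiry=69+4=73). clock=69
Op 14: tick 9 -> clock=78. purged={b.com}
Op 15: insert b.com -> 10.0.0.1 (expiry=78+4=82). clock=78
Op 16: insert b.com -> 10.0.0.1 (expiry=78+5=83). clock=78
Op 17: insert a.com -> 10.0.0.4 (expiry=78+5=83). clock=78
Op 18: tick 14 -> clock=92. purged={a.com,b.com}
Op 19: insert a.com -> 10.0.0.3 (expiry=92+4=96). clock=92
lookup b.com: not in cache (expired or never inserted)

Answer: NXDOMAIN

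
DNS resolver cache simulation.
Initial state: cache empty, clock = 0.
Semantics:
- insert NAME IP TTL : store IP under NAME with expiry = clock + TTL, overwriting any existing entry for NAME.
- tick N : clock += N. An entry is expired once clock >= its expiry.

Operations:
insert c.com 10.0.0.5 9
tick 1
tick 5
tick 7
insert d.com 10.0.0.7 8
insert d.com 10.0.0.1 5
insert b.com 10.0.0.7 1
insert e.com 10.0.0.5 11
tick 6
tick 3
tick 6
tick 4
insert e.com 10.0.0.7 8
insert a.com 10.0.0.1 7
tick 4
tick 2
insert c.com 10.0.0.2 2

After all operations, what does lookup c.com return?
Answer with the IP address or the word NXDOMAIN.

Answer: 10.0.0.2

Derivation:
Op 1: insert c.com -> 10.0.0.5 (expiry=0+9=9). clock=0
Op 2: tick 1 -> clock=1.
Op 3: tick 5 -> clock=6.
Op 4: tick 7 -> clock=13. purged={c.com}
Op 5: insert d.com -> 10.0.0.7 (expiry=13+8=21). clock=13
Op 6: insert d.com -> 10.0.0.1 (expiry=13+5=18). clock=13
Op 7: insert b.com -> 10.0.0.7 (expiry=13+1=14). clock=13
Op 8: insert e.com -> 10.0.0.5 (expiry=13+11=24). clock=13
Op 9: tick 6 -> clock=19. purged={b.com,d.com}
Op 10: tick 3 -> clock=22.
Op 11: tick 6 -> clock=28. purged={e.com}
Op 12: tick 4 -> clock=32.
Op 13: insert e.com -> 10.0.0.7 (expiry=32+8=40). clock=32
Op 14: insert a.com -> 10.0.0.1 (expiry=32+7=39). clock=32
Op 15: tick 4 -> clock=36.
Op 16: tick 2 -> clock=38.
Op 17: insert c.com -> 10.0.0.2 (expiry=38+2=40). clock=38
lookup c.com: present, ip=10.0.0.2 expiry=40 > clock=38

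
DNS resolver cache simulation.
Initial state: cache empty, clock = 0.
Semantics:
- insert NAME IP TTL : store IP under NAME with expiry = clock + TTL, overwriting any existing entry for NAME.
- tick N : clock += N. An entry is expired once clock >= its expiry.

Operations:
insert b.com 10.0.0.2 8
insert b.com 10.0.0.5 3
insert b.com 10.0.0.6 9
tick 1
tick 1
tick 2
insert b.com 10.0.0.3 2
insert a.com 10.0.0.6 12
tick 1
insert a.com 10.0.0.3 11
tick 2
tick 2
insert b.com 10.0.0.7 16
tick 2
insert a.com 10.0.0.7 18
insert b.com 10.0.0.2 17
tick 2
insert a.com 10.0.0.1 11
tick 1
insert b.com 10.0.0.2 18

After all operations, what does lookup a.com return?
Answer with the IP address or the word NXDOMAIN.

Op 1: insert b.com -> 10.0.0.2 (expiry=0+8=8). clock=0
Op 2: insert b.com -> 10.0.0.5 (expiry=0+3=3). clock=0
Op 3: insert b.com -> 10.0.0.6 (expiry=0+9=9). clock=0
Op 4: tick 1 -> clock=1.
Op 5: tick 1 -> clock=2.
Op 6: tick 2 -> clock=4.
Op 7: insert b.com -> 10.0.0.3 (expiry=4+2=6). clock=4
Op 8: insert a.com -> 10.0.0.6 (expiry=4+12=16). clock=4
Op 9: tick 1 -> clock=5.
Op 10: insert a.com -> 10.0.0.3 (expiry=5+11=16). clock=5
Op 11: tick 2 -> clock=7. purged={b.com}
Op 12: tick 2 -> clock=9.
Op 13: insert b.com -> 10.0.0.7 (expiry=9+16=25). clock=9
Op 14: tick 2 -> clock=11.
Op 15: insert a.com -> 10.0.0.7 (expiry=11+18=29). clock=11
Op 16: insert b.com -> 10.0.0.2 (expiry=11+17=28). clock=11
Op 17: tick 2 -> clock=13.
Op 18: insert a.com -> 10.0.0.1 (expiry=13+11=24). clock=13
Op 19: tick 1 -> clock=14.
Op 20: insert b.com -> 10.0.0.2 (expiry=14+18=32). clock=14
lookup a.com: present, ip=10.0.0.1 expiry=24 > clock=14

Answer: 10.0.0.1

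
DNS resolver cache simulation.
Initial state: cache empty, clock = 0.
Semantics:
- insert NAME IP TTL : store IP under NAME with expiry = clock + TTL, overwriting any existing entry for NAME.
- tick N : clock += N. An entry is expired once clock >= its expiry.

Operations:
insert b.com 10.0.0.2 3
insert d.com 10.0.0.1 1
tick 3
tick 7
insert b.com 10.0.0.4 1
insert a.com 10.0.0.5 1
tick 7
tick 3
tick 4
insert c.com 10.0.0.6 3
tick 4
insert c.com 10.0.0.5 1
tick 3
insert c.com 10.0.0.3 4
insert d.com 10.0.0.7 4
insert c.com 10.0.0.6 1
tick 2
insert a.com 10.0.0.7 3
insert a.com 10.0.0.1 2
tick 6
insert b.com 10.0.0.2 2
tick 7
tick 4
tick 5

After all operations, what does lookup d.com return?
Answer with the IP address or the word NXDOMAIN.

Answer: NXDOMAIN

Derivation:
Op 1: insert b.com -> 10.0.0.2 (expiry=0+3=3). clock=0
Op 2: insert d.com -> 10.0.0.1 (expiry=0+1=1). clock=0
Op 3: tick 3 -> clock=3. purged={b.com,d.com}
Op 4: tick 7 -> clock=10.
Op 5: insert b.com -> 10.0.0.4 (expiry=10+1=11). clock=10
Op 6: insert a.com -> 10.0.0.5 (expiry=10+1=11). clock=10
Op 7: tick 7 -> clock=17. purged={a.com,b.com}
Op 8: tick 3 -> clock=20.
Op 9: tick 4 -> clock=24.
Op 10: insert c.com -> 10.0.0.6 (expiry=24+3=27). clock=24
Op 11: tick 4 -> clock=28. purged={c.com}
Op 12: insert c.com -> 10.0.0.5 (expiry=28+1=29). clock=28
Op 13: tick 3 -> clock=31. purged={c.com}
Op 14: insert c.com -> 10.0.0.3 (expiry=31+4=35). clock=31
Op 15: insert d.com -> 10.0.0.7 (expiry=31+4=35). clock=31
Op 16: insert c.com -> 10.0.0.6 (expiry=31+1=32). clock=31
Op 17: tick 2 -> clock=33. purged={c.com}
Op 18: insert a.com -> 10.0.0.7 (expiry=33+3=36). clock=33
Op 19: insert a.com -> 10.0.0.1 (expiry=33+2=35). clock=33
Op 20: tick 6 -> clock=39. purged={a.com,d.com}
Op 21: insert b.com -> 10.0.0.2 (expiry=39+2=41). clock=39
Op 22: tick 7 -> clock=46. purged={b.com}
Op 23: tick 4 -> clock=50.
Op 24: tick 5 -> clock=55.
lookup d.com: not in cache (expired or never inserted)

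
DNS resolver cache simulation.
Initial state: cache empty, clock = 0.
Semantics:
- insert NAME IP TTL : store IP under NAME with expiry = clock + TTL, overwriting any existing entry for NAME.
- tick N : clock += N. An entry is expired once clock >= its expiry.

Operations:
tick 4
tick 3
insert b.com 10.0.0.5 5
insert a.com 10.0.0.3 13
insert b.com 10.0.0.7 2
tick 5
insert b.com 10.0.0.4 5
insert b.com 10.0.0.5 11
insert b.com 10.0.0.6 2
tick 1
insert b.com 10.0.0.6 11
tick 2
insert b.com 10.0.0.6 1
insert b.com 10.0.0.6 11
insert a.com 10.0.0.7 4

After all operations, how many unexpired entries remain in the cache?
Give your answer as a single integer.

Answer: 2

Derivation:
Op 1: tick 4 -> clock=4.
Op 2: tick 3 -> clock=7.
Op 3: insert b.com -> 10.0.0.5 (expiry=7+5=12). clock=7
Op 4: insert a.com -> 10.0.0.3 (expiry=7+13=20). clock=7
Op 5: insert b.com -> 10.0.0.7 (expiry=7+2=9). clock=7
Op 6: tick 5 -> clock=12. purged={b.com}
Op 7: insert b.com -> 10.0.0.4 (expiry=12+5=17). clock=12
Op 8: insert b.com -> 10.0.0.5 (expiry=12+11=23). clock=12
Op 9: insert b.com -> 10.0.0.6 (expiry=12+2=14). clock=12
Op 10: tick 1 -> clock=13.
Op 11: insert b.com -> 10.0.0.6 (expiry=13+11=24). clock=13
Op 12: tick 2 -> clock=15.
Op 13: insert b.com -> 10.0.0.6 (expiry=15+1=16). clock=15
Op 14: insert b.com -> 10.0.0.6 (expiry=15+11=26). clock=15
Op 15: insert a.com -> 10.0.0.7 (expiry=15+4=19). clock=15
Final cache (unexpired): {a.com,b.com} -> size=2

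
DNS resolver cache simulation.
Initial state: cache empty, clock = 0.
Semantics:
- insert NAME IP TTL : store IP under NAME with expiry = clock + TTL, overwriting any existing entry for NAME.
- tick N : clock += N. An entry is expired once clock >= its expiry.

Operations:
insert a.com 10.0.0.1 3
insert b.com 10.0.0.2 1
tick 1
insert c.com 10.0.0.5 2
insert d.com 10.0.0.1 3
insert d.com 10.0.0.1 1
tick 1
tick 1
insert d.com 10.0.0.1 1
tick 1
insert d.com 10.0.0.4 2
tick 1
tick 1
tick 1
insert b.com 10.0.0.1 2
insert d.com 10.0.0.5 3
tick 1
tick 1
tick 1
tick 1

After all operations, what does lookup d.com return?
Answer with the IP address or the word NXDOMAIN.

Answer: NXDOMAIN

Derivation:
Op 1: insert a.com -> 10.0.0.1 (expiry=0+3=3). clock=0
Op 2: insert b.com -> 10.0.0.2 (expiry=0+1=1). clock=0
Op 3: tick 1 -> clock=1. purged={b.com}
Op 4: insert c.com -> 10.0.0.5 (expiry=1+2=3). clock=1
Op 5: insert d.com -> 10.0.0.1 (expiry=1+3=4). clock=1
Op 6: insert d.com -> 10.0.0.1 (expiry=1+1=2). clock=1
Op 7: tick 1 -> clock=2. purged={d.com}
Op 8: tick 1 -> clock=3. purged={a.com,c.com}
Op 9: insert d.com -> 10.0.0.1 (expiry=3+1=4). clock=3
Op 10: tick 1 -> clock=4. purged={d.com}
Op 11: insert d.com -> 10.0.0.4 (expiry=4+2=6). clock=4
Op 12: tick 1 -> clock=5.
Op 13: tick 1 -> clock=6. purged={d.com}
Op 14: tick 1 -> clock=7.
Op 15: insert b.com -> 10.0.0.1 (expiry=7+2=9). clock=7
Op 16: insert d.com -> 10.0.0.5 (expiry=7+3=10). clock=7
Op 17: tick 1 -> clock=8.
Op 18: tick 1 -> clock=9. purged={b.com}
Op 19: tick 1 -> clock=10. purged={d.com}
Op 20: tick 1 -> clock=11.
lookup d.com: not in cache (expired or never inserted)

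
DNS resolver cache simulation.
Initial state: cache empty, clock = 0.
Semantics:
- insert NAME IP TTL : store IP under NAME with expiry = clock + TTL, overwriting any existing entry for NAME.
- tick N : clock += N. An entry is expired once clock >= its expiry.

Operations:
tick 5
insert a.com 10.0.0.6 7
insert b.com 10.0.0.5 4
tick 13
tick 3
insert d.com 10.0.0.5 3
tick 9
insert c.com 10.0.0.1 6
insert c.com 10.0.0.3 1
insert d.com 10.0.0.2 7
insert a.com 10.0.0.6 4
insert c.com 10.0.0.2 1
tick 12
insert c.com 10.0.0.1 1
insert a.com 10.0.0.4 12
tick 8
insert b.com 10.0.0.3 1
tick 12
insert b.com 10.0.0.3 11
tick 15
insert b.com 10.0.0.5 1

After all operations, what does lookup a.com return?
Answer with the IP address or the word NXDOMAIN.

Answer: NXDOMAIN

Derivation:
Op 1: tick 5 -> clock=5.
Op 2: insert a.com -> 10.0.0.6 (expiry=5+7=12). clock=5
Op 3: insert b.com -> 10.0.0.5 (expiry=5+4=9). clock=5
Op 4: tick 13 -> clock=18. purged={a.com,b.com}
Op 5: tick 3 -> clock=21.
Op 6: insert d.com -> 10.0.0.5 (expiry=21+3=24). clock=21
Op 7: tick 9 -> clock=30. purged={d.com}
Op 8: insert c.com -> 10.0.0.1 (expiry=30+6=36). clock=30
Op 9: insert c.com -> 10.0.0.3 (expiry=30+1=31). clock=30
Op 10: insert d.com -> 10.0.0.2 (expiry=30+7=37). clock=30
Op 11: insert a.com -> 10.0.0.6 (expiry=30+4=34). clock=30
Op 12: insert c.com -> 10.0.0.2 (expiry=30+1=31). clock=30
Op 13: tick 12 -> clock=42. purged={a.com,c.com,d.com}
Op 14: insert c.com -> 10.0.0.1 (expiry=42+1=43). clock=42
Op 15: insert a.com -> 10.0.0.4 (expiry=42+12=54). clock=42
Op 16: tick 8 -> clock=50. purged={c.com}
Op 17: insert b.com -> 10.0.0.3 (expiry=50+1=51). clock=50
Op 18: tick 12 -> clock=62. purged={a.com,b.com}
Op 19: insert b.com -> 10.0.0.3 (expiry=62+11=73). clock=62
Op 20: tick 15 -> clock=77. purged={b.com}
Op 21: insert b.com -> 10.0.0.5 (expiry=77+1=78). clock=77
lookup a.com: not in cache (expired or never inserted)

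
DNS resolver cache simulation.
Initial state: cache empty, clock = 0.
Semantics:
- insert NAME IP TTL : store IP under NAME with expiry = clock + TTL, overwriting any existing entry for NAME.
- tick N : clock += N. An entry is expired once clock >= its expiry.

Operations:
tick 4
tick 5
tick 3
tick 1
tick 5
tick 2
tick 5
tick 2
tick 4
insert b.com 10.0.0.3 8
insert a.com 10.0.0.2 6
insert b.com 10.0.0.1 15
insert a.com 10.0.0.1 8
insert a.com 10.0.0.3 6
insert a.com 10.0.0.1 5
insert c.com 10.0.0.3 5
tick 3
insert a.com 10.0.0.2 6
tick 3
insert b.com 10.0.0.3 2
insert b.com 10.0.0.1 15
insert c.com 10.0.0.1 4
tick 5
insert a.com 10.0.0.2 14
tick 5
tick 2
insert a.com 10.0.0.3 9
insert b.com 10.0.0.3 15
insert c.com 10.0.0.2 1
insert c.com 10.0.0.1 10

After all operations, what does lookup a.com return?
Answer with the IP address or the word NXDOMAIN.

Answer: 10.0.0.3

Derivation:
Op 1: tick 4 -> clock=4.
Op 2: tick 5 -> clock=9.
Op 3: tick 3 -> clock=12.
Op 4: tick 1 -> clock=13.
Op 5: tick 5 -> clock=18.
Op 6: tick 2 -> clock=20.
Op 7: tick 5 -> clock=25.
Op 8: tick 2 -> clock=27.
Op 9: tick 4 -> clock=31.
Op 10: insert b.com -> 10.0.0.3 (expiry=31+8=39). clock=31
Op 11: insert a.com -> 10.0.0.2 (expiry=31+6=37). clock=31
Op 12: insert b.com -> 10.0.0.1 (expiry=31+15=46). clock=31
Op 13: insert a.com -> 10.0.0.1 (expiry=31+8=39). clock=31
Op 14: insert a.com -> 10.0.0.3 (expiry=31+6=37). clock=31
Op 15: insert a.com -> 10.0.0.1 (expiry=31+5=36). clock=31
Op 16: insert c.com -> 10.0.0.3 (expiry=31+5=36). clock=31
Op 17: tick 3 -> clock=34.
Op 18: insert a.com -> 10.0.0.2 (expiry=34+6=40). clock=34
Op 19: tick 3 -> clock=37. purged={c.com}
Op 20: insert b.com -> 10.0.0.3 (expiry=37+2=39). clock=37
Op 21: insert b.com -> 10.0.0.1 (expiry=37+15=52). clock=37
Op 22: insert c.com -> 10.0.0.1 (expiry=37+4=41). clock=37
Op 23: tick 5 -> clock=42. purged={a.com,c.com}
Op 24: insert a.com -> 10.0.0.2 (expiry=42+14=56). clock=42
Op 25: tick 5 -> clock=47.
Op 26: tick 2 -> clock=49.
Op 27: insert a.com -> 10.0.0.3 (expiry=49+9=58). clock=49
Op 28: insert b.com -> 10.0.0.3 (expiry=49+15=64). clock=49
Op 29: insert c.com -> 10.0.0.2 (expiry=49+1=50). clock=49
Op 30: insert c.com -> 10.0.0.1 (expiry=49+10=59). clock=49
lookup a.com: present, ip=10.0.0.3 expiry=58 > clock=49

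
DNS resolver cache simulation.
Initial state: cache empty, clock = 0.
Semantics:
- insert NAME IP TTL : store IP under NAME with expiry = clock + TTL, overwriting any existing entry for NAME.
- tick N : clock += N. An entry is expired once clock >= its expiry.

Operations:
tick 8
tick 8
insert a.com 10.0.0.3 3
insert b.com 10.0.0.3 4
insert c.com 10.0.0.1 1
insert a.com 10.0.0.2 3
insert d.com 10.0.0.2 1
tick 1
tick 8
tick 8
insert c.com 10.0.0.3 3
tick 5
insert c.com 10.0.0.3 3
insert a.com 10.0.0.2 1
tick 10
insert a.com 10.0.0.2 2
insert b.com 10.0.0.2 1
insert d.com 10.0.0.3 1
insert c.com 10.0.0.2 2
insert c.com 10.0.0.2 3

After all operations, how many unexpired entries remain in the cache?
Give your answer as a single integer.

Answer: 4

Derivation:
Op 1: tick 8 -> clock=8.
Op 2: tick 8 -> clock=16.
Op 3: insert a.com -> 10.0.0.3 (expiry=16+3=19). clock=16
Op 4: insert b.com -> 10.0.0.3 (expiry=16+4=20). clock=16
Op 5: insert c.com -> 10.0.0.1 (expiry=16+1=17). clock=16
Op 6: insert a.com -> 10.0.0.2 (expiry=16+3=19). clock=16
Op 7: insert d.com -> 10.0.0.2 (expiry=16+1=17). clock=16
Op 8: tick 1 -> clock=17. purged={c.com,d.com}
Op 9: tick 8 -> clock=25. purged={a.com,b.com}
Op 10: tick 8 -> clock=33.
Op 11: insert c.com -> 10.0.0.3 (expiry=33+3=36). clock=33
Op 12: tick 5 -> clock=38. purged={c.com}
Op 13: insert c.com -> 10.0.0.3 (expiry=38+3=41). clock=38
Op 14: insert a.com -> 10.0.0.2 (expiry=38+1=39). clock=38
Op 15: tick 10 -> clock=48. purged={a.com,c.com}
Op 16: insert a.com -> 10.0.0.2 (expiry=48+2=50). clock=48
Op 17: insert b.com -> 10.0.0.2 (expiry=48+1=49). clock=48
Op 18: insert d.com -> 10.0.0.3 (expiry=48+1=49). clock=48
Op 19: insert c.com -> 10.0.0.2 (expiry=48+2=50). clock=48
Op 20: insert c.com -> 10.0.0.2 (expiry=48+3=51). clock=48
Final cache (unexpired): {a.com,b.com,c.com,d.com} -> size=4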